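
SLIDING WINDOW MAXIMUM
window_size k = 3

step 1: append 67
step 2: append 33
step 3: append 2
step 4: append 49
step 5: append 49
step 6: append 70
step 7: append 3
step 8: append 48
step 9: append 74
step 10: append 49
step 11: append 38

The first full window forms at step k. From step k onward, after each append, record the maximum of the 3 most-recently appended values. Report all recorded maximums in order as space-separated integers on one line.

Answer: 67 49 49 70 70 70 74 74 74

Derivation:
step 1: append 67 -> window=[67] (not full yet)
step 2: append 33 -> window=[67, 33] (not full yet)
step 3: append 2 -> window=[67, 33, 2] -> max=67
step 4: append 49 -> window=[33, 2, 49] -> max=49
step 5: append 49 -> window=[2, 49, 49] -> max=49
step 6: append 70 -> window=[49, 49, 70] -> max=70
step 7: append 3 -> window=[49, 70, 3] -> max=70
step 8: append 48 -> window=[70, 3, 48] -> max=70
step 9: append 74 -> window=[3, 48, 74] -> max=74
step 10: append 49 -> window=[48, 74, 49] -> max=74
step 11: append 38 -> window=[74, 49, 38] -> max=74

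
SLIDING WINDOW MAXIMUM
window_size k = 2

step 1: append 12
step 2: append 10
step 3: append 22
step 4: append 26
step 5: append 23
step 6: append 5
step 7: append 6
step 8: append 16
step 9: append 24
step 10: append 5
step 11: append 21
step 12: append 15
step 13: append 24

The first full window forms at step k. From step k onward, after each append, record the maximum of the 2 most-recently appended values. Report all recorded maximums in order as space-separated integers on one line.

step 1: append 12 -> window=[12] (not full yet)
step 2: append 10 -> window=[12, 10] -> max=12
step 3: append 22 -> window=[10, 22] -> max=22
step 4: append 26 -> window=[22, 26] -> max=26
step 5: append 23 -> window=[26, 23] -> max=26
step 6: append 5 -> window=[23, 5] -> max=23
step 7: append 6 -> window=[5, 6] -> max=6
step 8: append 16 -> window=[6, 16] -> max=16
step 9: append 24 -> window=[16, 24] -> max=24
step 10: append 5 -> window=[24, 5] -> max=24
step 11: append 21 -> window=[5, 21] -> max=21
step 12: append 15 -> window=[21, 15] -> max=21
step 13: append 24 -> window=[15, 24] -> max=24

Answer: 12 22 26 26 23 6 16 24 24 21 21 24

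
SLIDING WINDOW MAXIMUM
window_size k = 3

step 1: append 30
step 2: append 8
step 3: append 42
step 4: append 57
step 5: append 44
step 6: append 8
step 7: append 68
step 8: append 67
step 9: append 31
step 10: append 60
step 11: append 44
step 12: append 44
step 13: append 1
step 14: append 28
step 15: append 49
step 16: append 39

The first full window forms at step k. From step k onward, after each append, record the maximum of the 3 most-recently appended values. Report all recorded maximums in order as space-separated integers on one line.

Answer: 42 57 57 57 68 68 68 67 60 60 44 44 49 49

Derivation:
step 1: append 30 -> window=[30] (not full yet)
step 2: append 8 -> window=[30, 8] (not full yet)
step 3: append 42 -> window=[30, 8, 42] -> max=42
step 4: append 57 -> window=[8, 42, 57] -> max=57
step 5: append 44 -> window=[42, 57, 44] -> max=57
step 6: append 8 -> window=[57, 44, 8] -> max=57
step 7: append 68 -> window=[44, 8, 68] -> max=68
step 8: append 67 -> window=[8, 68, 67] -> max=68
step 9: append 31 -> window=[68, 67, 31] -> max=68
step 10: append 60 -> window=[67, 31, 60] -> max=67
step 11: append 44 -> window=[31, 60, 44] -> max=60
step 12: append 44 -> window=[60, 44, 44] -> max=60
step 13: append 1 -> window=[44, 44, 1] -> max=44
step 14: append 28 -> window=[44, 1, 28] -> max=44
step 15: append 49 -> window=[1, 28, 49] -> max=49
step 16: append 39 -> window=[28, 49, 39] -> max=49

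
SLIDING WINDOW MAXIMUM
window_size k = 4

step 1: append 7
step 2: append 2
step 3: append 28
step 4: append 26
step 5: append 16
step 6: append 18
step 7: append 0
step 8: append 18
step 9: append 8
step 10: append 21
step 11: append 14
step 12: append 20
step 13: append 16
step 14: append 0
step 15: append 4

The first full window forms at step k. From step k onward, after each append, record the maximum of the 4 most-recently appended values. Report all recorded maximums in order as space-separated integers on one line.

step 1: append 7 -> window=[7] (not full yet)
step 2: append 2 -> window=[7, 2] (not full yet)
step 3: append 28 -> window=[7, 2, 28] (not full yet)
step 4: append 26 -> window=[7, 2, 28, 26] -> max=28
step 5: append 16 -> window=[2, 28, 26, 16] -> max=28
step 6: append 18 -> window=[28, 26, 16, 18] -> max=28
step 7: append 0 -> window=[26, 16, 18, 0] -> max=26
step 8: append 18 -> window=[16, 18, 0, 18] -> max=18
step 9: append 8 -> window=[18, 0, 18, 8] -> max=18
step 10: append 21 -> window=[0, 18, 8, 21] -> max=21
step 11: append 14 -> window=[18, 8, 21, 14] -> max=21
step 12: append 20 -> window=[8, 21, 14, 20] -> max=21
step 13: append 16 -> window=[21, 14, 20, 16] -> max=21
step 14: append 0 -> window=[14, 20, 16, 0] -> max=20
step 15: append 4 -> window=[20, 16, 0, 4] -> max=20

Answer: 28 28 28 26 18 18 21 21 21 21 20 20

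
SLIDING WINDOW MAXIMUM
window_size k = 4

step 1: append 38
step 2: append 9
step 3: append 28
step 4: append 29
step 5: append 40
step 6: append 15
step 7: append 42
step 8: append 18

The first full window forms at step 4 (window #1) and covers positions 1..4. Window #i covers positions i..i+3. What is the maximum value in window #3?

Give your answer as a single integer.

step 1: append 38 -> window=[38] (not full yet)
step 2: append 9 -> window=[38, 9] (not full yet)
step 3: append 28 -> window=[38, 9, 28] (not full yet)
step 4: append 29 -> window=[38, 9, 28, 29] -> max=38
step 5: append 40 -> window=[9, 28, 29, 40] -> max=40
step 6: append 15 -> window=[28, 29, 40, 15] -> max=40
Window #3 max = 40

Answer: 40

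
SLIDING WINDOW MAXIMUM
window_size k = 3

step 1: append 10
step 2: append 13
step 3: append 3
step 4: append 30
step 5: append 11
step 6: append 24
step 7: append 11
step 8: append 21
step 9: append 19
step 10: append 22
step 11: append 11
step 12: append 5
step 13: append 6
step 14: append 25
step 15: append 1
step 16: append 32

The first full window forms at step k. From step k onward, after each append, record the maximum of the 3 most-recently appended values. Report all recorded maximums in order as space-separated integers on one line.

Answer: 13 30 30 30 24 24 21 22 22 22 11 25 25 32

Derivation:
step 1: append 10 -> window=[10] (not full yet)
step 2: append 13 -> window=[10, 13] (not full yet)
step 3: append 3 -> window=[10, 13, 3] -> max=13
step 4: append 30 -> window=[13, 3, 30] -> max=30
step 5: append 11 -> window=[3, 30, 11] -> max=30
step 6: append 24 -> window=[30, 11, 24] -> max=30
step 7: append 11 -> window=[11, 24, 11] -> max=24
step 8: append 21 -> window=[24, 11, 21] -> max=24
step 9: append 19 -> window=[11, 21, 19] -> max=21
step 10: append 22 -> window=[21, 19, 22] -> max=22
step 11: append 11 -> window=[19, 22, 11] -> max=22
step 12: append 5 -> window=[22, 11, 5] -> max=22
step 13: append 6 -> window=[11, 5, 6] -> max=11
step 14: append 25 -> window=[5, 6, 25] -> max=25
step 15: append 1 -> window=[6, 25, 1] -> max=25
step 16: append 32 -> window=[25, 1, 32] -> max=32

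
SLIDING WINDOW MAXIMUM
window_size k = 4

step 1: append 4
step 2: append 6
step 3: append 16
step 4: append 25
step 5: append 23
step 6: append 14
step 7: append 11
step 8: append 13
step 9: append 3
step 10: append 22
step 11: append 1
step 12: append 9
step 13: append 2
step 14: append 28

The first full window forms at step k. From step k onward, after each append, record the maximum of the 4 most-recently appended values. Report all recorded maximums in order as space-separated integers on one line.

step 1: append 4 -> window=[4] (not full yet)
step 2: append 6 -> window=[4, 6] (not full yet)
step 3: append 16 -> window=[4, 6, 16] (not full yet)
step 4: append 25 -> window=[4, 6, 16, 25] -> max=25
step 5: append 23 -> window=[6, 16, 25, 23] -> max=25
step 6: append 14 -> window=[16, 25, 23, 14] -> max=25
step 7: append 11 -> window=[25, 23, 14, 11] -> max=25
step 8: append 13 -> window=[23, 14, 11, 13] -> max=23
step 9: append 3 -> window=[14, 11, 13, 3] -> max=14
step 10: append 22 -> window=[11, 13, 3, 22] -> max=22
step 11: append 1 -> window=[13, 3, 22, 1] -> max=22
step 12: append 9 -> window=[3, 22, 1, 9] -> max=22
step 13: append 2 -> window=[22, 1, 9, 2] -> max=22
step 14: append 28 -> window=[1, 9, 2, 28] -> max=28

Answer: 25 25 25 25 23 14 22 22 22 22 28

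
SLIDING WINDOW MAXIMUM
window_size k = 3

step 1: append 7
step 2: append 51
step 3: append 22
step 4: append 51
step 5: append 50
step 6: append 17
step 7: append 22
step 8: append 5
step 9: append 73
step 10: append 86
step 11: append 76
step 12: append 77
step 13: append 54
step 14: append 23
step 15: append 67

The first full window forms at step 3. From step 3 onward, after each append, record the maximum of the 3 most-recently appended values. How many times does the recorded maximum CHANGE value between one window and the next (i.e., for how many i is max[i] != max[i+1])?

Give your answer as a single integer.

Answer: 6

Derivation:
step 1: append 7 -> window=[7] (not full yet)
step 2: append 51 -> window=[7, 51] (not full yet)
step 3: append 22 -> window=[7, 51, 22] -> max=51
step 4: append 51 -> window=[51, 22, 51] -> max=51
step 5: append 50 -> window=[22, 51, 50] -> max=51
step 6: append 17 -> window=[51, 50, 17] -> max=51
step 7: append 22 -> window=[50, 17, 22] -> max=50
step 8: append 5 -> window=[17, 22, 5] -> max=22
step 9: append 73 -> window=[22, 5, 73] -> max=73
step 10: append 86 -> window=[5, 73, 86] -> max=86
step 11: append 76 -> window=[73, 86, 76] -> max=86
step 12: append 77 -> window=[86, 76, 77] -> max=86
step 13: append 54 -> window=[76, 77, 54] -> max=77
step 14: append 23 -> window=[77, 54, 23] -> max=77
step 15: append 67 -> window=[54, 23, 67] -> max=67
Recorded maximums: 51 51 51 51 50 22 73 86 86 86 77 77 67
Changes between consecutive maximums: 6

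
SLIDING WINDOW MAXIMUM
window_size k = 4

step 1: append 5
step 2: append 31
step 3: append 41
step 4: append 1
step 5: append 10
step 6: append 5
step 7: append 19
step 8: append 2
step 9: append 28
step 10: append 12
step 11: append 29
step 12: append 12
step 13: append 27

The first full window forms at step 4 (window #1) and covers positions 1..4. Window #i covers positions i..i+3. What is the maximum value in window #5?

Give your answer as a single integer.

step 1: append 5 -> window=[5] (not full yet)
step 2: append 31 -> window=[5, 31] (not full yet)
step 3: append 41 -> window=[5, 31, 41] (not full yet)
step 4: append 1 -> window=[5, 31, 41, 1] -> max=41
step 5: append 10 -> window=[31, 41, 1, 10] -> max=41
step 6: append 5 -> window=[41, 1, 10, 5] -> max=41
step 7: append 19 -> window=[1, 10, 5, 19] -> max=19
step 8: append 2 -> window=[10, 5, 19, 2] -> max=19
Window #5 max = 19

Answer: 19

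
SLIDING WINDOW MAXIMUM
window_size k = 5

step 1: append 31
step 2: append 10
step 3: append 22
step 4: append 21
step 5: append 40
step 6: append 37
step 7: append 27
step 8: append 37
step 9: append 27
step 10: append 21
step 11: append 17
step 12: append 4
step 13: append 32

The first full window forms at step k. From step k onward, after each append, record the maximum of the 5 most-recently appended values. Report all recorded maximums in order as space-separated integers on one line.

step 1: append 31 -> window=[31] (not full yet)
step 2: append 10 -> window=[31, 10] (not full yet)
step 3: append 22 -> window=[31, 10, 22] (not full yet)
step 4: append 21 -> window=[31, 10, 22, 21] (not full yet)
step 5: append 40 -> window=[31, 10, 22, 21, 40] -> max=40
step 6: append 37 -> window=[10, 22, 21, 40, 37] -> max=40
step 7: append 27 -> window=[22, 21, 40, 37, 27] -> max=40
step 8: append 37 -> window=[21, 40, 37, 27, 37] -> max=40
step 9: append 27 -> window=[40, 37, 27, 37, 27] -> max=40
step 10: append 21 -> window=[37, 27, 37, 27, 21] -> max=37
step 11: append 17 -> window=[27, 37, 27, 21, 17] -> max=37
step 12: append 4 -> window=[37, 27, 21, 17, 4] -> max=37
step 13: append 32 -> window=[27, 21, 17, 4, 32] -> max=32

Answer: 40 40 40 40 40 37 37 37 32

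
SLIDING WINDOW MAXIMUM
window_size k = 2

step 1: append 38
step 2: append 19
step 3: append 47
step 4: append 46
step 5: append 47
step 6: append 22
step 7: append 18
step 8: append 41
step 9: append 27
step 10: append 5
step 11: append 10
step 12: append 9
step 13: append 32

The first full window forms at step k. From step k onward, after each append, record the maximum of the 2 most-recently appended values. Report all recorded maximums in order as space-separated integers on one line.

step 1: append 38 -> window=[38] (not full yet)
step 2: append 19 -> window=[38, 19] -> max=38
step 3: append 47 -> window=[19, 47] -> max=47
step 4: append 46 -> window=[47, 46] -> max=47
step 5: append 47 -> window=[46, 47] -> max=47
step 6: append 22 -> window=[47, 22] -> max=47
step 7: append 18 -> window=[22, 18] -> max=22
step 8: append 41 -> window=[18, 41] -> max=41
step 9: append 27 -> window=[41, 27] -> max=41
step 10: append 5 -> window=[27, 5] -> max=27
step 11: append 10 -> window=[5, 10] -> max=10
step 12: append 9 -> window=[10, 9] -> max=10
step 13: append 32 -> window=[9, 32] -> max=32

Answer: 38 47 47 47 47 22 41 41 27 10 10 32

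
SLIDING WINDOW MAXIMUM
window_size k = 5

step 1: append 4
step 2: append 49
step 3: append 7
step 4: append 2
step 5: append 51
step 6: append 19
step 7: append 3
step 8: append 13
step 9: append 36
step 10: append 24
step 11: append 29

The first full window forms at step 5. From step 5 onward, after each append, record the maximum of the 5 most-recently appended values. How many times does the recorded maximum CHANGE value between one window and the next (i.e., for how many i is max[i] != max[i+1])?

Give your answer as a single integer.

step 1: append 4 -> window=[4] (not full yet)
step 2: append 49 -> window=[4, 49] (not full yet)
step 3: append 7 -> window=[4, 49, 7] (not full yet)
step 4: append 2 -> window=[4, 49, 7, 2] (not full yet)
step 5: append 51 -> window=[4, 49, 7, 2, 51] -> max=51
step 6: append 19 -> window=[49, 7, 2, 51, 19] -> max=51
step 7: append 3 -> window=[7, 2, 51, 19, 3] -> max=51
step 8: append 13 -> window=[2, 51, 19, 3, 13] -> max=51
step 9: append 36 -> window=[51, 19, 3, 13, 36] -> max=51
step 10: append 24 -> window=[19, 3, 13, 36, 24] -> max=36
step 11: append 29 -> window=[3, 13, 36, 24, 29] -> max=36
Recorded maximums: 51 51 51 51 51 36 36
Changes between consecutive maximums: 1

Answer: 1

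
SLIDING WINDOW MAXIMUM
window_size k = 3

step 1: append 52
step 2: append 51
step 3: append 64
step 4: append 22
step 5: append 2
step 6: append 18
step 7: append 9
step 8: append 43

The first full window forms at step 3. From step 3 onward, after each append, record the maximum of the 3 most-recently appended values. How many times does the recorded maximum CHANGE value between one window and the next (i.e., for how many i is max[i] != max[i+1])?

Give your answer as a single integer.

step 1: append 52 -> window=[52] (not full yet)
step 2: append 51 -> window=[52, 51] (not full yet)
step 3: append 64 -> window=[52, 51, 64] -> max=64
step 4: append 22 -> window=[51, 64, 22] -> max=64
step 5: append 2 -> window=[64, 22, 2] -> max=64
step 6: append 18 -> window=[22, 2, 18] -> max=22
step 7: append 9 -> window=[2, 18, 9] -> max=18
step 8: append 43 -> window=[18, 9, 43] -> max=43
Recorded maximums: 64 64 64 22 18 43
Changes between consecutive maximums: 3

Answer: 3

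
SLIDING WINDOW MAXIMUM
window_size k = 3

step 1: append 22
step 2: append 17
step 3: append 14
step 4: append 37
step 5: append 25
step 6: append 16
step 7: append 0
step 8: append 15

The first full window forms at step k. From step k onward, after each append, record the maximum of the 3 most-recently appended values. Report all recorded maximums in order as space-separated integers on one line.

Answer: 22 37 37 37 25 16

Derivation:
step 1: append 22 -> window=[22] (not full yet)
step 2: append 17 -> window=[22, 17] (not full yet)
step 3: append 14 -> window=[22, 17, 14] -> max=22
step 4: append 37 -> window=[17, 14, 37] -> max=37
step 5: append 25 -> window=[14, 37, 25] -> max=37
step 6: append 16 -> window=[37, 25, 16] -> max=37
step 7: append 0 -> window=[25, 16, 0] -> max=25
step 8: append 15 -> window=[16, 0, 15] -> max=16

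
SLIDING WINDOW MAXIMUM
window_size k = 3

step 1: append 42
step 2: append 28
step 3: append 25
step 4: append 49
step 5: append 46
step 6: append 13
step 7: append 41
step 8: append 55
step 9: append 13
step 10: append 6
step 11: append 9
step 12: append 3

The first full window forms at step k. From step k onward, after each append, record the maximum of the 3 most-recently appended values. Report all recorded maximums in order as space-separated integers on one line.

step 1: append 42 -> window=[42] (not full yet)
step 2: append 28 -> window=[42, 28] (not full yet)
step 3: append 25 -> window=[42, 28, 25] -> max=42
step 4: append 49 -> window=[28, 25, 49] -> max=49
step 5: append 46 -> window=[25, 49, 46] -> max=49
step 6: append 13 -> window=[49, 46, 13] -> max=49
step 7: append 41 -> window=[46, 13, 41] -> max=46
step 8: append 55 -> window=[13, 41, 55] -> max=55
step 9: append 13 -> window=[41, 55, 13] -> max=55
step 10: append 6 -> window=[55, 13, 6] -> max=55
step 11: append 9 -> window=[13, 6, 9] -> max=13
step 12: append 3 -> window=[6, 9, 3] -> max=9

Answer: 42 49 49 49 46 55 55 55 13 9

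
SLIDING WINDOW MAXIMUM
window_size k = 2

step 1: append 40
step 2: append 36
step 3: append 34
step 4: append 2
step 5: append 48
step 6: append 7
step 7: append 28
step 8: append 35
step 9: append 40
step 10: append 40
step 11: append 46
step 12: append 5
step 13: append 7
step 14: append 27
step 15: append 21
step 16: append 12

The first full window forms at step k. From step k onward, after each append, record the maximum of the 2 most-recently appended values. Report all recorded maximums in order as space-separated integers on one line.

Answer: 40 36 34 48 48 28 35 40 40 46 46 7 27 27 21

Derivation:
step 1: append 40 -> window=[40] (not full yet)
step 2: append 36 -> window=[40, 36] -> max=40
step 3: append 34 -> window=[36, 34] -> max=36
step 4: append 2 -> window=[34, 2] -> max=34
step 5: append 48 -> window=[2, 48] -> max=48
step 6: append 7 -> window=[48, 7] -> max=48
step 7: append 28 -> window=[7, 28] -> max=28
step 8: append 35 -> window=[28, 35] -> max=35
step 9: append 40 -> window=[35, 40] -> max=40
step 10: append 40 -> window=[40, 40] -> max=40
step 11: append 46 -> window=[40, 46] -> max=46
step 12: append 5 -> window=[46, 5] -> max=46
step 13: append 7 -> window=[5, 7] -> max=7
step 14: append 27 -> window=[7, 27] -> max=27
step 15: append 21 -> window=[27, 21] -> max=27
step 16: append 12 -> window=[21, 12] -> max=21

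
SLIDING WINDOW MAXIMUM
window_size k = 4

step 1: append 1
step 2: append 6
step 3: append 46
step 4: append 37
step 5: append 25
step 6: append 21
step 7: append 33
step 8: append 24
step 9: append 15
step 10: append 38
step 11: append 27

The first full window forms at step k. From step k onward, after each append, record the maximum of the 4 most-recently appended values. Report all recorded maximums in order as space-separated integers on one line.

step 1: append 1 -> window=[1] (not full yet)
step 2: append 6 -> window=[1, 6] (not full yet)
step 3: append 46 -> window=[1, 6, 46] (not full yet)
step 4: append 37 -> window=[1, 6, 46, 37] -> max=46
step 5: append 25 -> window=[6, 46, 37, 25] -> max=46
step 6: append 21 -> window=[46, 37, 25, 21] -> max=46
step 7: append 33 -> window=[37, 25, 21, 33] -> max=37
step 8: append 24 -> window=[25, 21, 33, 24] -> max=33
step 9: append 15 -> window=[21, 33, 24, 15] -> max=33
step 10: append 38 -> window=[33, 24, 15, 38] -> max=38
step 11: append 27 -> window=[24, 15, 38, 27] -> max=38

Answer: 46 46 46 37 33 33 38 38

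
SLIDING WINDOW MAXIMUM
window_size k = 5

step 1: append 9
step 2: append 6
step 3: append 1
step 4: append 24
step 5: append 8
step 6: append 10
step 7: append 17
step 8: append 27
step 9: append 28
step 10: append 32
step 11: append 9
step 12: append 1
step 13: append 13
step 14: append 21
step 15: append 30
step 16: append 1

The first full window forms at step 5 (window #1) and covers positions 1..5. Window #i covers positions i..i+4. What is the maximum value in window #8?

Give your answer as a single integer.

step 1: append 9 -> window=[9] (not full yet)
step 2: append 6 -> window=[9, 6] (not full yet)
step 3: append 1 -> window=[9, 6, 1] (not full yet)
step 4: append 24 -> window=[9, 6, 1, 24] (not full yet)
step 5: append 8 -> window=[9, 6, 1, 24, 8] -> max=24
step 6: append 10 -> window=[6, 1, 24, 8, 10] -> max=24
step 7: append 17 -> window=[1, 24, 8, 10, 17] -> max=24
step 8: append 27 -> window=[24, 8, 10, 17, 27] -> max=27
step 9: append 28 -> window=[8, 10, 17, 27, 28] -> max=28
step 10: append 32 -> window=[10, 17, 27, 28, 32] -> max=32
step 11: append 9 -> window=[17, 27, 28, 32, 9] -> max=32
step 12: append 1 -> window=[27, 28, 32, 9, 1] -> max=32
Window #8 max = 32

Answer: 32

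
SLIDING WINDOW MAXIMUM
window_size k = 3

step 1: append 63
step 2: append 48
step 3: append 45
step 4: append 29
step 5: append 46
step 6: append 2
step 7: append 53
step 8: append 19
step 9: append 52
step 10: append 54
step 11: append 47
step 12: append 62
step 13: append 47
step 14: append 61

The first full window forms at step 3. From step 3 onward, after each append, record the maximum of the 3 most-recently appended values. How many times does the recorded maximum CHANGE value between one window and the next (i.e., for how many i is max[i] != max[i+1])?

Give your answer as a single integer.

Answer: 5

Derivation:
step 1: append 63 -> window=[63] (not full yet)
step 2: append 48 -> window=[63, 48] (not full yet)
step 3: append 45 -> window=[63, 48, 45] -> max=63
step 4: append 29 -> window=[48, 45, 29] -> max=48
step 5: append 46 -> window=[45, 29, 46] -> max=46
step 6: append 2 -> window=[29, 46, 2] -> max=46
step 7: append 53 -> window=[46, 2, 53] -> max=53
step 8: append 19 -> window=[2, 53, 19] -> max=53
step 9: append 52 -> window=[53, 19, 52] -> max=53
step 10: append 54 -> window=[19, 52, 54] -> max=54
step 11: append 47 -> window=[52, 54, 47] -> max=54
step 12: append 62 -> window=[54, 47, 62] -> max=62
step 13: append 47 -> window=[47, 62, 47] -> max=62
step 14: append 61 -> window=[62, 47, 61] -> max=62
Recorded maximums: 63 48 46 46 53 53 53 54 54 62 62 62
Changes between consecutive maximums: 5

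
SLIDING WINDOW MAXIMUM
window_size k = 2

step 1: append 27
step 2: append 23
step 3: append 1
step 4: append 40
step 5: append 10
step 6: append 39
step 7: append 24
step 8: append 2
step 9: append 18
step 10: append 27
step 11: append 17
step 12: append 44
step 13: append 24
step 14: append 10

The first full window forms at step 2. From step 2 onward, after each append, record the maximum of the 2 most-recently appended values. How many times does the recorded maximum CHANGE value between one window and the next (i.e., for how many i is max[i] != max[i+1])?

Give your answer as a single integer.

step 1: append 27 -> window=[27] (not full yet)
step 2: append 23 -> window=[27, 23] -> max=27
step 3: append 1 -> window=[23, 1] -> max=23
step 4: append 40 -> window=[1, 40] -> max=40
step 5: append 10 -> window=[40, 10] -> max=40
step 6: append 39 -> window=[10, 39] -> max=39
step 7: append 24 -> window=[39, 24] -> max=39
step 8: append 2 -> window=[24, 2] -> max=24
step 9: append 18 -> window=[2, 18] -> max=18
step 10: append 27 -> window=[18, 27] -> max=27
step 11: append 17 -> window=[27, 17] -> max=27
step 12: append 44 -> window=[17, 44] -> max=44
step 13: append 24 -> window=[44, 24] -> max=44
step 14: append 10 -> window=[24, 10] -> max=24
Recorded maximums: 27 23 40 40 39 39 24 18 27 27 44 44 24
Changes between consecutive maximums: 8

Answer: 8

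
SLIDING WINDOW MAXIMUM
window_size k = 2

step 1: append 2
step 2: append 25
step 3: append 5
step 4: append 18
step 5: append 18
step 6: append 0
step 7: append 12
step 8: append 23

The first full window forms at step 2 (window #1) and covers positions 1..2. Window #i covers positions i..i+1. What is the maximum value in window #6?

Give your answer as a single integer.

step 1: append 2 -> window=[2] (not full yet)
step 2: append 25 -> window=[2, 25] -> max=25
step 3: append 5 -> window=[25, 5] -> max=25
step 4: append 18 -> window=[5, 18] -> max=18
step 5: append 18 -> window=[18, 18] -> max=18
step 6: append 0 -> window=[18, 0] -> max=18
step 7: append 12 -> window=[0, 12] -> max=12
Window #6 max = 12

Answer: 12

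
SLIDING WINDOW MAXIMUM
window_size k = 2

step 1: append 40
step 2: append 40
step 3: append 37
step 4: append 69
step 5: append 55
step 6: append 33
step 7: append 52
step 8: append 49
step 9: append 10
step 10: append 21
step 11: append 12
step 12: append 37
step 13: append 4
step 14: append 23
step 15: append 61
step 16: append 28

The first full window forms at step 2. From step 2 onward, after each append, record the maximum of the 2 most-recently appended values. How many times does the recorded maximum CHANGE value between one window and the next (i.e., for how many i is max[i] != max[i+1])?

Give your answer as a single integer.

step 1: append 40 -> window=[40] (not full yet)
step 2: append 40 -> window=[40, 40] -> max=40
step 3: append 37 -> window=[40, 37] -> max=40
step 4: append 69 -> window=[37, 69] -> max=69
step 5: append 55 -> window=[69, 55] -> max=69
step 6: append 33 -> window=[55, 33] -> max=55
step 7: append 52 -> window=[33, 52] -> max=52
step 8: append 49 -> window=[52, 49] -> max=52
step 9: append 10 -> window=[49, 10] -> max=49
step 10: append 21 -> window=[10, 21] -> max=21
step 11: append 12 -> window=[21, 12] -> max=21
step 12: append 37 -> window=[12, 37] -> max=37
step 13: append 4 -> window=[37, 4] -> max=37
step 14: append 23 -> window=[4, 23] -> max=23
step 15: append 61 -> window=[23, 61] -> max=61
step 16: append 28 -> window=[61, 28] -> max=61
Recorded maximums: 40 40 69 69 55 52 52 49 21 21 37 37 23 61 61
Changes between consecutive maximums: 8

Answer: 8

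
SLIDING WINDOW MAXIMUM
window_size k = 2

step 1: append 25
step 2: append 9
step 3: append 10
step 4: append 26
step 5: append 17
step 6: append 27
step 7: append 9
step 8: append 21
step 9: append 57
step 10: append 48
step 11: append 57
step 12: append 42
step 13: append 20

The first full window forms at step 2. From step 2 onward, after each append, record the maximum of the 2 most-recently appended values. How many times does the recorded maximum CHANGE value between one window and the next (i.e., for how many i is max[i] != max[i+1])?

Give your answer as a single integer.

Answer: 6

Derivation:
step 1: append 25 -> window=[25] (not full yet)
step 2: append 9 -> window=[25, 9] -> max=25
step 3: append 10 -> window=[9, 10] -> max=10
step 4: append 26 -> window=[10, 26] -> max=26
step 5: append 17 -> window=[26, 17] -> max=26
step 6: append 27 -> window=[17, 27] -> max=27
step 7: append 9 -> window=[27, 9] -> max=27
step 8: append 21 -> window=[9, 21] -> max=21
step 9: append 57 -> window=[21, 57] -> max=57
step 10: append 48 -> window=[57, 48] -> max=57
step 11: append 57 -> window=[48, 57] -> max=57
step 12: append 42 -> window=[57, 42] -> max=57
step 13: append 20 -> window=[42, 20] -> max=42
Recorded maximums: 25 10 26 26 27 27 21 57 57 57 57 42
Changes between consecutive maximums: 6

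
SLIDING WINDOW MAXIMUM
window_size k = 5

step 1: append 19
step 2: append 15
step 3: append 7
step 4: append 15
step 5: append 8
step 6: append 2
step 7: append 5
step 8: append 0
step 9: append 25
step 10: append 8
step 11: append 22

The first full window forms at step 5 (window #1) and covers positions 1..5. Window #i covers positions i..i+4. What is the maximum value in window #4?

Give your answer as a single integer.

Answer: 15

Derivation:
step 1: append 19 -> window=[19] (not full yet)
step 2: append 15 -> window=[19, 15] (not full yet)
step 3: append 7 -> window=[19, 15, 7] (not full yet)
step 4: append 15 -> window=[19, 15, 7, 15] (not full yet)
step 5: append 8 -> window=[19, 15, 7, 15, 8] -> max=19
step 6: append 2 -> window=[15, 7, 15, 8, 2] -> max=15
step 7: append 5 -> window=[7, 15, 8, 2, 5] -> max=15
step 8: append 0 -> window=[15, 8, 2, 5, 0] -> max=15
Window #4 max = 15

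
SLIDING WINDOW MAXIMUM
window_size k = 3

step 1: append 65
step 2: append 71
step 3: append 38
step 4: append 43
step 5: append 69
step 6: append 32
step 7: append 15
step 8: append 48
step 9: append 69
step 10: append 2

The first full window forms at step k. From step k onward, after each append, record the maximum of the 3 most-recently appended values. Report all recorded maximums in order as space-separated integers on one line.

Answer: 71 71 69 69 69 48 69 69

Derivation:
step 1: append 65 -> window=[65] (not full yet)
step 2: append 71 -> window=[65, 71] (not full yet)
step 3: append 38 -> window=[65, 71, 38] -> max=71
step 4: append 43 -> window=[71, 38, 43] -> max=71
step 5: append 69 -> window=[38, 43, 69] -> max=69
step 6: append 32 -> window=[43, 69, 32] -> max=69
step 7: append 15 -> window=[69, 32, 15] -> max=69
step 8: append 48 -> window=[32, 15, 48] -> max=48
step 9: append 69 -> window=[15, 48, 69] -> max=69
step 10: append 2 -> window=[48, 69, 2] -> max=69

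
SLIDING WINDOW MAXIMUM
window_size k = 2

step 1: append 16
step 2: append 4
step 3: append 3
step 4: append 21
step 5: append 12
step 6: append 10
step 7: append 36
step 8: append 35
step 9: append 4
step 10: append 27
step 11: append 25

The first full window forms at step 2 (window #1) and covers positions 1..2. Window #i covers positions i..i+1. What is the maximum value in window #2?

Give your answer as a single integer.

step 1: append 16 -> window=[16] (not full yet)
step 2: append 4 -> window=[16, 4] -> max=16
step 3: append 3 -> window=[4, 3] -> max=4
Window #2 max = 4

Answer: 4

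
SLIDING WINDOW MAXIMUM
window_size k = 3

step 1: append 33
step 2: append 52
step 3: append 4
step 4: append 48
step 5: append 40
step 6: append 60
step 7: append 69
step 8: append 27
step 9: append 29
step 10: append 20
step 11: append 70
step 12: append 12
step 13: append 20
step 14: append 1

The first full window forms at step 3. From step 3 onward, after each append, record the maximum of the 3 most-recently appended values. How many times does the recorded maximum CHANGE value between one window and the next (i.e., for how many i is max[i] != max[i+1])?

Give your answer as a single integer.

Answer: 6

Derivation:
step 1: append 33 -> window=[33] (not full yet)
step 2: append 52 -> window=[33, 52] (not full yet)
step 3: append 4 -> window=[33, 52, 4] -> max=52
step 4: append 48 -> window=[52, 4, 48] -> max=52
step 5: append 40 -> window=[4, 48, 40] -> max=48
step 6: append 60 -> window=[48, 40, 60] -> max=60
step 7: append 69 -> window=[40, 60, 69] -> max=69
step 8: append 27 -> window=[60, 69, 27] -> max=69
step 9: append 29 -> window=[69, 27, 29] -> max=69
step 10: append 20 -> window=[27, 29, 20] -> max=29
step 11: append 70 -> window=[29, 20, 70] -> max=70
step 12: append 12 -> window=[20, 70, 12] -> max=70
step 13: append 20 -> window=[70, 12, 20] -> max=70
step 14: append 1 -> window=[12, 20, 1] -> max=20
Recorded maximums: 52 52 48 60 69 69 69 29 70 70 70 20
Changes between consecutive maximums: 6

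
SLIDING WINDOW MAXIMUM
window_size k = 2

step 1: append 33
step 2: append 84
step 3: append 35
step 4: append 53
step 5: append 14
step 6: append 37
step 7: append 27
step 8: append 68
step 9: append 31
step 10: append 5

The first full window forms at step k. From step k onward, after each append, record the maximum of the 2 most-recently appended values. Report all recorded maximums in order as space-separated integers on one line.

step 1: append 33 -> window=[33] (not full yet)
step 2: append 84 -> window=[33, 84] -> max=84
step 3: append 35 -> window=[84, 35] -> max=84
step 4: append 53 -> window=[35, 53] -> max=53
step 5: append 14 -> window=[53, 14] -> max=53
step 6: append 37 -> window=[14, 37] -> max=37
step 7: append 27 -> window=[37, 27] -> max=37
step 8: append 68 -> window=[27, 68] -> max=68
step 9: append 31 -> window=[68, 31] -> max=68
step 10: append 5 -> window=[31, 5] -> max=31

Answer: 84 84 53 53 37 37 68 68 31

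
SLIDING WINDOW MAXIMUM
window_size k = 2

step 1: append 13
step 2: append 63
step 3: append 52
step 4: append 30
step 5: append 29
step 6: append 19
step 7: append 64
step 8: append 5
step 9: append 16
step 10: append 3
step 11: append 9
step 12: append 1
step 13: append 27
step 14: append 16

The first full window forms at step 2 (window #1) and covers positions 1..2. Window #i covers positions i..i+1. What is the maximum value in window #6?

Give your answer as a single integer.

step 1: append 13 -> window=[13] (not full yet)
step 2: append 63 -> window=[13, 63] -> max=63
step 3: append 52 -> window=[63, 52] -> max=63
step 4: append 30 -> window=[52, 30] -> max=52
step 5: append 29 -> window=[30, 29] -> max=30
step 6: append 19 -> window=[29, 19] -> max=29
step 7: append 64 -> window=[19, 64] -> max=64
Window #6 max = 64

Answer: 64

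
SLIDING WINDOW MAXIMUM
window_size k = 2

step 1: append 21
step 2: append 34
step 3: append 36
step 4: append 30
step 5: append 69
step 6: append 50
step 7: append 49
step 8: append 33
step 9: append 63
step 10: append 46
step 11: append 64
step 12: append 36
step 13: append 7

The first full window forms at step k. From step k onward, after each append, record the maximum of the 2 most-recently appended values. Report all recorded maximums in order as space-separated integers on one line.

step 1: append 21 -> window=[21] (not full yet)
step 2: append 34 -> window=[21, 34] -> max=34
step 3: append 36 -> window=[34, 36] -> max=36
step 4: append 30 -> window=[36, 30] -> max=36
step 5: append 69 -> window=[30, 69] -> max=69
step 6: append 50 -> window=[69, 50] -> max=69
step 7: append 49 -> window=[50, 49] -> max=50
step 8: append 33 -> window=[49, 33] -> max=49
step 9: append 63 -> window=[33, 63] -> max=63
step 10: append 46 -> window=[63, 46] -> max=63
step 11: append 64 -> window=[46, 64] -> max=64
step 12: append 36 -> window=[64, 36] -> max=64
step 13: append 7 -> window=[36, 7] -> max=36

Answer: 34 36 36 69 69 50 49 63 63 64 64 36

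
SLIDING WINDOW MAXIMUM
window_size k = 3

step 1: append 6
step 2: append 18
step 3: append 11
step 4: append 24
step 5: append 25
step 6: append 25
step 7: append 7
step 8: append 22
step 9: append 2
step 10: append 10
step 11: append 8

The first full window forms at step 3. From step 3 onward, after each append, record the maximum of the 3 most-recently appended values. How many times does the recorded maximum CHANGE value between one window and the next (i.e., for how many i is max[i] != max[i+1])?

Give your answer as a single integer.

step 1: append 6 -> window=[6] (not full yet)
step 2: append 18 -> window=[6, 18] (not full yet)
step 3: append 11 -> window=[6, 18, 11] -> max=18
step 4: append 24 -> window=[18, 11, 24] -> max=24
step 5: append 25 -> window=[11, 24, 25] -> max=25
step 6: append 25 -> window=[24, 25, 25] -> max=25
step 7: append 7 -> window=[25, 25, 7] -> max=25
step 8: append 22 -> window=[25, 7, 22] -> max=25
step 9: append 2 -> window=[7, 22, 2] -> max=22
step 10: append 10 -> window=[22, 2, 10] -> max=22
step 11: append 8 -> window=[2, 10, 8] -> max=10
Recorded maximums: 18 24 25 25 25 25 22 22 10
Changes between consecutive maximums: 4

Answer: 4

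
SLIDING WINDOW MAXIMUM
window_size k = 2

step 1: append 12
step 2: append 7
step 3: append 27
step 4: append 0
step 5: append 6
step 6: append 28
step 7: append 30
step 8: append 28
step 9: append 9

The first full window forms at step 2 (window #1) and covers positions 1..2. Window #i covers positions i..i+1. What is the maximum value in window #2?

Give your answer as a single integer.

Answer: 27

Derivation:
step 1: append 12 -> window=[12] (not full yet)
step 2: append 7 -> window=[12, 7] -> max=12
step 3: append 27 -> window=[7, 27] -> max=27
Window #2 max = 27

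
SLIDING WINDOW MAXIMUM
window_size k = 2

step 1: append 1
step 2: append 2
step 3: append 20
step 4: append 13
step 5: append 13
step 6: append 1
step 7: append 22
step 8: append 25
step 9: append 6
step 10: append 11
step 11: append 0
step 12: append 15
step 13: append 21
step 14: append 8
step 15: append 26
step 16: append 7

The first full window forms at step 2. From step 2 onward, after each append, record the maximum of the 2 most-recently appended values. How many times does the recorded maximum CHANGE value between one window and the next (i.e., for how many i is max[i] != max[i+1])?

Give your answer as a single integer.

Answer: 8

Derivation:
step 1: append 1 -> window=[1] (not full yet)
step 2: append 2 -> window=[1, 2] -> max=2
step 3: append 20 -> window=[2, 20] -> max=20
step 4: append 13 -> window=[20, 13] -> max=20
step 5: append 13 -> window=[13, 13] -> max=13
step 6: append 1 -> window=[13, 1] -> max=13
step 7: append 22 -> window=[1, 22] -> max=22
step 8: append 25 -> window=[22, 25] -> max=25
step 9: append 6 -> window=[25, 6] -> max=25
step 10: append 11 -> window=[6, 11] -> max=11
step 11: append 0 -> window=[11, 0] -> max=11
step 12: append 15 -> window=[0, 15] -> max=15
step 13: append 21 -> window=[15, 21] -> max=21
step 14: append 8 -> window=[21, 8] -> max=21
step 15: append 26 -> window=[8, 26] -> max=26
step 16: append 7 -> window=[26, 7] -> max=26
Recorded maximums: 2 20 20 13 13 22 25 25 11 11 15 21 21 26 26
Changes between consecutive maximums: 8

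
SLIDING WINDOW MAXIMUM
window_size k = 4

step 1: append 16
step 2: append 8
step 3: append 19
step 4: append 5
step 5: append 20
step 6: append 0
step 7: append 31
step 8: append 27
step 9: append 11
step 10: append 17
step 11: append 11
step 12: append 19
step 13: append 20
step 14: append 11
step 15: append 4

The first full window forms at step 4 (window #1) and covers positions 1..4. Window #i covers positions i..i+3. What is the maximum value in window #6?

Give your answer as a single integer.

Answer: 31

Derivation:
step 1: append 16 -> window=[16] (not full yet)
step 2: append 8 -> window=[16, 8] (not full yet)
step 3: append 19 -> window=[16, 8, 19] (not full yet)
step 4: append 5 -> window=[16, 8, 19, 5] -> max=19
step 5: append 20 -> window=[8, 19, 5, 20] -> max=20
step 6: append 0 -> window=[19, 5, 20, 0] -> max=20
step 7: append 31 -> window=[5, 20, 0, 31] -> max=31
step 8: append 27 -> window=[20, 0, 31, 27] -> max=31
step 9: append 11 -> window=[0, 31, 27, 11] -> max=31
Window #6 max = 31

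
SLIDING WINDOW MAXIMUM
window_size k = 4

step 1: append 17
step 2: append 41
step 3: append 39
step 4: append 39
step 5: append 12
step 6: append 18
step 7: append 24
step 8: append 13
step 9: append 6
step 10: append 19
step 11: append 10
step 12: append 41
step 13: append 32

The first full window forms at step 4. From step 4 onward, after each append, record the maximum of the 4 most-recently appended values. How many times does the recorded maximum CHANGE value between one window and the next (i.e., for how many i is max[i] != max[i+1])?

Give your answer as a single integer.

Answer: 4

Derivation:
step 1: append 17 -> window=[17] (not full yet)
step 2: append 41 -> window=[17, 41] (not full yet)
step 3: append 39 -> window=[17, 41, 39] (not full yet)
step 4: append 39 -> window=[17, 41, 39, 39] -> max=41
step 5: append 12 -> window=[41, 39, 39, 12] -> max=41
step 6: append 18 -> window=[39, 39, 12, 18] -> max=39
step 7: append 24 -> window=[39, 12, 18, 24] -> max=39
step 8: append 13 -> window=[12, 18, 24, 13] -> max=24
step 9: append 6 -> window=[18, 24, 13, 6] -> max=24
step 10: append 19 -> window=[24, 13, 6, 19] -> max=24
step 11: append 10 -> window=[13, 6, 19, 10] -> max=19
step 12: append 41 -> window=[6, 19, 10, 41] -> max=41
step 13: append 32 -> window=[19, 10, 41, 32] -> max=41
Recorded maximums: 41 41 39 39 24 24 24 19 41 41
Changes between consecutive maximums: 4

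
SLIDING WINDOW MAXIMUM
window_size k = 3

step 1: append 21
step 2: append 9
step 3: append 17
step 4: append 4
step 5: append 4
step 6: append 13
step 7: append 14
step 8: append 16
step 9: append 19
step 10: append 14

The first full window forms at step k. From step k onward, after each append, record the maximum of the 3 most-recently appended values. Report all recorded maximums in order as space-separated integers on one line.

step 1: append 21 -> window=[21] (not full yet)
step 2: append 9 -> window=[21, 9] (not full yet)
step 3: append 17 -> window=[21, 9, 17] -> max=21
step 4: append 4 -> window=[9, 17, 4] -> max=17
step 5: append 4 -> window=[17, 4, 4] -> max=17
step 6: append 13 -> window=[4, 4, 13] -> max=13
step 7: append 14 -> window=[4, 13, 14] -> max=14
step 8: append 16 -> window=[13, 14, 16] -> max=16
step 9: append 19 -> window=[14, 16, 19] -> max=19
step 10: append 14 -> window=[16, 19, 14] -> max=19

Answer: 21 17 17 13 14 16 19 19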